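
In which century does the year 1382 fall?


Century = (year - 1) // 100 + 1
= (1382 - 1) // 100 + 1
= 1381 // 100 + 1
= 13 + 1

14th century


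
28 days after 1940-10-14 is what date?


Start: 1940-10-14, add 28 days
October 1940 has 31 days: 31 - 14 = 17 days to October 31 -> 11 left
November 1940: 11 <= 30 -> lands on November 11

Result: 1940-11-11


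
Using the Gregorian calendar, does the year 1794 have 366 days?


Gregorian leap year rule: divisible by 4, but not by 100, unless also by 400.
1794 is not divisible by 4 -> not a leap year

No


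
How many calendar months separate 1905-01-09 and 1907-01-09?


From January 1905 to January 1907
2 years * 12 = 24 months = 24

24 months


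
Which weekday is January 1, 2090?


Target: January 1, 2090
Anchor: Jan 1, 2090. With p = 2090 - 1 = 2089: (p + p//4 - p//100 + p//400) mod 7 = (2089 + 522 - 20 + 5) mod 7 = 2596 mod 7 = 6 -> Sunday (Mon=0 ... Sun=6)
Offset from anchor: 0 days
Weekday index = (6 + 0) mod 7 = 6

Sunday


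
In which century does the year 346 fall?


Century = (year - 1) // 100 + 1
= (346 - 1) // 100 + 1
= 345 // 100 + 1
= 3 + 1

4th century


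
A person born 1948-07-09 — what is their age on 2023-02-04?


Birth: 1948-07-09
Reference: 2023-02-04
Year difference: 2023 - 1948 = 75
Birthday not yet reached in 2023, subtract 1

74 years old


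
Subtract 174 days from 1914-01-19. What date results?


Start: 1914-01-19, subtract 174 days
Back 19 days from January 19 reaches December 31, 1913 -> 155 left
December 1913 has 31 days -> back to November 30, 1913 -> 124 left
November 1913 has 30 days -> back to October 31, 1913 -> 94 left
October 1913 has 31 days -> back to September 30, 1913 -> 63 left
September 1913 has 30 days -> back to August 31, 1913 -> 33 left
August 1913 has 31 days -> back to July 31, 1913 -> 2 left
July 1913: 31 - 2 = 29 -> lands on July 29

Result: 1913-07-29


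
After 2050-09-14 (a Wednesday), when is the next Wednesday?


Current: Wednesday
Target: Wednesday
Days ahead: 7

Next Wednesday: 2050-09-21


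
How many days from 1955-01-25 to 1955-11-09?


From 1955-01-25 to 1955-11-09
1955-01-25: day of year = 25
1955-11-09: days before November = 31 + 28 + 31 + 30 + 31 + 30 + 31 + 31 + 30 + 31 = 304 (1955 is not a leap year); day of year = 304 + 9 = 313
Same year: 313 - 25 = 288

288 days


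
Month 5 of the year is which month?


Month 5 of 12

May


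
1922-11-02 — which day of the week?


Date: November 2, 1922
Anchor: Jan 1, 1922. With p = 1922 - 1 = 1921: (p + p//4 - p//100 + p//400) mod 7 = (1921 + 480 - 19 + 4) mod 7 = 2386 mod 7 = 6 -> Sunday (Mon=0 ... Sun=6)
Days before November (Jan-Oct): 304; offset = 304 + 2 - 1 = 305
Weekday index = (6 + 305) mod 7 = 3

Day of the week: Thursday


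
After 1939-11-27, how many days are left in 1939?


Day of year: 331 of 365
Remaining = 365 - 331

34 days


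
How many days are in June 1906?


June 1906

30 days


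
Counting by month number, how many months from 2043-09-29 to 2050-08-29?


From September 2043 to August 2050
7 years * 12 = 84 months, minus 1 month = 83

83 months


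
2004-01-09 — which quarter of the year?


Month: January (month 1)
Q1: Jan-Mar, Q2: Apr-Jun, Q3: Jul-Sep, Q4: Oct-Dec

Q1


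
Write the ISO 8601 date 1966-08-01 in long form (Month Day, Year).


ISO 1966-08-01 parses as year=1966, month=08, day=01
Month 8 -> August

August 1, 1966


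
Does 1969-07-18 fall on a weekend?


Anchor: Jan 1, 1969. With p = 1969 - 1 = 1968: (p + p//4 - p//100 + p//400) mod 7 = (1968 + 492 - 19 + 4) mod 7 = 2445 mod 7 = 2 -> Wednesday (Mon=0 ... Sun=6)
Day of year: 199; offset = 198
Weekday index = (2 + 198) mod 7 = 4 -> Friday
Weekend days: Saturday, Sunday

No


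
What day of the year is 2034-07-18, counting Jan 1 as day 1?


Date: July 18, 2034
Days in months 1 through 6: 181
Plus 18 days in July

Day of year: 199


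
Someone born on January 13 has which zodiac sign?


Date: January 13
Conventional tropical zodiac dates: Capricorn from December 22 onward; Aquarius starts January 20
January 13 falls within the Capricorn range

Capricorn


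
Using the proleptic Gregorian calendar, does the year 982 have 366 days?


Gregorian leap year rule: divisible by 4, but not by 100, unless also by 400.
982 is not divisible by 4 -> not a leap year

No


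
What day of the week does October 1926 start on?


Target: October 1, 1926
Anchor: Jan 1, 1926. With p = 1926 - 1 = 1925: (p + p//4 - p//100 + p//400) mod 7 = (1925 + 481 - 19 + 4) mod 7 = 2391 mod 7 = 4 -> Friday (Mon=0 ... Sun=6)
Days before October (Jan-Sep): 273 days
Weekday index = (4 + 273) mod 7 = 4

Friday


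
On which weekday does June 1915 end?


June 1915 has 30 days
Anchor: Jan 1, 1915. With p = 1915 - 1 = 1914: (p + p//4 - p//100 + p//400) mod 7 = (1914 + 478 - 19 + 4) mod 7 = 2377 mod 7 = 4 -> Friday (Mon=0 ... Sun=6)
Days before June (Jan-May): 151; June 1 index = (4 + 151) mod 7 = 1 -> Tuesday
Last day offset: 30 - 1 = 29 days
Weekday index = (1 + 29) mod 7 = 2

Wednesday, June 30


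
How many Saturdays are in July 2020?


July 2020 has 31 days
Anchor: Jan 1, 2020. With p = 2020 - 1 = 2019: (p + p//4 - p//100 + p//400) mod 7 = (2019 + 504 - 20 + 5) mod 7 = 2508 mod 7 = 2 -> Wednesday (Mon=0 ... Sun=6)
Days before July (Jan-Jun): 182; July 1 index = (2 + 182) mod 7 = 2 -> Wednesday
First Saturday is July 4
Saturdays: 4, 11, 18, 25

4 Saturdays


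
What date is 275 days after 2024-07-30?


Start: 2024-07-30, add 275 days
July 2024 has 31 days: 31 - 30 = 1 day to July 31 -> 274 left
August 2024 has 31 days -> 243 left
September 2024 has 30 days -> 213 left
October 2024 has 31 days -> 182 left
November 2024 has 30 days -> 152 left
December 2024 has 31 days -> 121 left
January 2025 has 31 days -> 90 left
February 2025 has 28 days -> 62 left
March 2025 has 31 days -> 31 left
April 2025 has 30 days -> 1 left
May 2025: 1 <= 31 -> lands on May 1

Result: 2025-05-01


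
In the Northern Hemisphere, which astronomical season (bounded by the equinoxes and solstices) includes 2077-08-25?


Date: August 25
Astronomical Summer (approx.; exact equinox/solstice day varies by year): June 21 to September 21
August 25 falls within the Summer window

Summer


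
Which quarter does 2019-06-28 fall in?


Month: June (month 6)
Q1: Jan-Mar, Q2: Apr-Jun, Q3: Jul-Sep, Q4: Oct-Dec

Q2


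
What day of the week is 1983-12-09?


Date: December 9, 1983
Anchor: Jan 1, 1983. With p = 1983 - 1 = 1982: (p + p//4 - p//100 + p//400) mod 7 = (1982 + 495 - 19 + 4) mod 7 = 2462 mod 7 = 5 -> Saturday (Mon=0 ... Sun=6)
Days before December (Jan-Nov): 334; offset = 334 + 9 - 1 = 342
Weekday index = (5 + 342) mod 7 = 4

Day of the week: Friday


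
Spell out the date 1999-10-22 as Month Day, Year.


ISO 1999-10-22 parses as year=1999, month=10, day=22
Month 10 -> October

October 22, 1999


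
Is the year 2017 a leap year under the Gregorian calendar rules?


Gregorian leap year rule: divisible by 4, but not by 100, unless also by 400.
2017 is not divisible by 4 -> not a leap year

No


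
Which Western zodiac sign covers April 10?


Date: April 10
Conventional tropical zodiac dates: Aries from March 21 onward; Taurus starts April 20
April 10 falls within the Aries range

Aries


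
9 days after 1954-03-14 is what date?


Start: 1954-03-14, add 9 days
March 1954 has 31 days; 14 + 9 = 23 stays within March

Result: 1954-03-23


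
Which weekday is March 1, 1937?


Target: March 1, 1937
Anchor: Jan 1, 1937. With p = 1937 - 1 = 1936: (p + p//4 - p//100 + p//400) mod 7 = (1936 + 484 - 19 + 4) mod 7 = 2405 mod 7 = 4 -> Friday (Mon=0 ... Sun=6)
Days before March (Jan-Feb): 59 days
Weekday index = (4 + 59) mod 7 = 0

Monday


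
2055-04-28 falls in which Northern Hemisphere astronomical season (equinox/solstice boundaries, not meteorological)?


Date: April 28
Astronomical Spring (approx.; exact equinox/solstice day varies by year): March 20 to June 20
April 28 falls within the Spring window

Spring


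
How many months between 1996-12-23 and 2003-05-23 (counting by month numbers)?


From December 1996 to May 2003
7 years * 12 = 84 months, minus 7 months = 77

77 months


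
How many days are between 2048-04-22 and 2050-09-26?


From 2048-04-22 to 2050-09-26
2048-04-22: days before April = 31 + 29 + 31 = 91 (2048 is a leap year); day of year = 91 + 22 = 113
2050-09-26: days before September = 31 + 28 + 31 + 30 + 31 + 30 + 31 + 31 = 243 (2050 is not a leap year); day of year = 243 + 26 = 269
Rest of 2048: 366 - 113 = 253
Full years 2049 (365): 365
Total = 253 + 365 + 269 = 887

887 days


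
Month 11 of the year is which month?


Month 11 of 12

November


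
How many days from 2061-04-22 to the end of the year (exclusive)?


Day of year: 112 of 365
Remaining = 365 - 112

253 days


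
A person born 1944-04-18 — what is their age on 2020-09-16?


Birth: 1944-04-18
Reference: 2020-09-16
Year difference: 2020 - 1944 = 76

76 years old


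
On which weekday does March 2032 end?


March 2032 has 31 days
Anchor: Jan 1, 2032. With p = 2032 - 1 = 2031: (p + p//4 - p//100 + p//400) mod 7 = (2031 + 507 - 20 + 5) mod 7 = 2523 mod 7 = 3 -> Thursday (Mon=0 ... Sun=6)
Days before March (Jan-Feb): 60; March 1 index = (3 + 60) mod 7 = 0 -> Monday
Last day offset: 31 - 1 = 30 days
Weekday index = (0 + 30) mod 7 = 2

Wednesday, March 31


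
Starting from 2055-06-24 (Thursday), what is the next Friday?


Current: Thursday
Target: Friday
Days ahead: 1

Next Friday: 2055-06-25


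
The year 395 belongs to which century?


Century = (year - 1) // 100 + 1
= (395 - 1) // 100 + 1
= 394 // 100 + 1
= 3 + 1

4th century


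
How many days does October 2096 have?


October 2096

31 days


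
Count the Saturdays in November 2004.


November 2004 has 30 days
Anchor: Jan 1, 2004. With p = 2004 - 1 = 2003: (p + p//4 - p//100 + p//400) mod 7 = (2003 + 500 - 20 + 5) mod 7 = 2488 mod 7 = 3 -> Thursday (Mon=0 ... Sun=6)
Days before November (Jan-Oct): 305; November 1 index = (3 + 305) mod 7 = 0 -> Monday
First Saturday is November 6
Saturdays: 6, 13, 20, 27

4 Saturdays


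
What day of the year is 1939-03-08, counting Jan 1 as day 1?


Date: March 8, 1939
Days in months 1 through 2: 59
Plus 8 days in March

Day of year: 67


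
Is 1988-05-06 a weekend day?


Anchor: Jan 1, 1988. With p = 1988 - 1 = 1987: (p + p//4 - p//100 + p//400) mod 7 = (1987 + 496 - 19 + 4) mod 7 = 2468 mod 7 = 4 -> Friday (Mon=0 ... Sun=6)
Day of year: 127; offset = 126
Weekday index = (4 + 126) mod 7 = 4 -> Friday
Weekend days: Saturday, Sunday

No


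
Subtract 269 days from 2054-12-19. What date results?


Start: 2054-12-19, subtract 269 days
Back 19 days from December 19 reaches November 30, 2054 -> 250 left
November 2054 has 30 days -> back to October 31, 2054 -> 220 left
October 2054 has 31 days -> back to September 30, 2054 -> 189 left
September 2054 has 30 days -> back to August 31, 2054 -> 159 left
August 2054 has 31 days -> back to July 31, 2054 -> 128 left
July 2054 has 31 days -> back to June 30, 2054 -> 97 left
June 2054 has 30 days -> back to May 31, 2054 -> 67 left
May 2054 has 31 days -> back to April 30, 2054 -> 36 left
April 2054 has 30 days -> back to March 31, 2054 -> 6 left
March 2054: 31 - 6 = 25 -> lands on March 25

Result: 2054-03-25


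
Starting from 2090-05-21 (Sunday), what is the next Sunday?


Current: Sunday
Target: Sunday
Days ahead: 7

Next Sunday: 2090-05-28


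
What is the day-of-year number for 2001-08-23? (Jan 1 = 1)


Date: August 23, 2001
Days in months 1 through 7: 212
Plus 23 days in August

Day of year: 235


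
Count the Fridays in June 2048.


June 2048 has 30 days
Anchor: Jan 1, 2048. With p = 2048 - 1 = 2047: (p + p//4 - p//100 + p//400) mod 7 = (2047 + 511 - 20 + 5) mod 7 = 2543 mod 7 = 2 -> Wednesday (Mon=0 ... Sun=6)
Days before June (Jan-May): 152; June 1 index = (2 + 152) mod 7 = 0 -> Monday
First Friday is June 5
Fridays: 5, 12, 19, 26

4 Fridays


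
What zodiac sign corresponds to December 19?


Date: December 19
Conventional tropical zodiac dates: Sagittarius from November 22 onward; Capricorn starts December 22
December 19 falls within the Sagittarius range

Sagittarius


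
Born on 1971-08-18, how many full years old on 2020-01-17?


Birth: 1971-08-18
Reference: 2020-01-17
Year difference: 2020 - 1971 = 49
Birthday not yet reached in 2020, subtract 1

48 years old


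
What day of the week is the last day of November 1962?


November 1962 has 30 days
Anchor: Jan 1, 1962. With p = 1962 - 1 = 1961: (p + p//4 - p//100 + p//400) mod 7 = (1961 + 490 - 19 + 4) mod 7 = 2436 mod 7 = 0 -> Monday (Mon=0 ... Sun=6)
Days before November (Jan-Oct): 304; November 1 index = (0 + 304) mod 7 = 3 -> Thursday
Last day offset: 30 - 1 = 29 days
Weekday index = (3 + 29) mod 7 = 4

Friday, November 30


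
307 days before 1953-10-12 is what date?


Start: 1953-10-12, subtract 307 days
Back 12 days from October 12 reaches September 30, 1953 -> 295 left
September 1953 has 30 days -> back to August 31, 1953 -> 265 left
August 1953 has 31 days -> back to July 31, 1953 -> 234 left
July 1953 has 31 days -> back to June 30, 1953 -> 203 left
June 1953 has 30 days -> back to May 31, 1953 -> 173 left
May 1953 has 31 days -> back to April 30, 1953 -> 142 left
April 1953 has 30 days -> back to March 31, 1953 -> 112 left
March 1953 has 31 days -> back to February 28, 1953 -> 81 left
February 1953 has 28 days -> back to January 31, 1953 -> 53 left
January 1953 has 31 days -> back to December 31, 1952 -> 22 left
December 1952: 31 - 22 = 9 -> lands on December 9

Result: 1952-12-09


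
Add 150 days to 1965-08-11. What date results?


Start: 1965-08-11, add 150 days
August 1965 has 31 days: 31 - 11 = 20 days to August 31 -> 130 left
September 1965 has 30 days -> 100 left
October 1965 has 31 days -> 69 left
November 1965 has 30 days -> 39 left
December 1965 has 31 days -> 8 left
January 1966: 8 <= 31 -> lands on January 8

Result: 1966-01-08


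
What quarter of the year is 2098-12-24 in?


Month: December (month 12)
Q1: Jan-Mar, Q2: Apr-Jun, Q3: Jul-Sep, Q4: Oct-Dec

Q4


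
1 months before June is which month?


June is month 6
6 - 1 = 5

May


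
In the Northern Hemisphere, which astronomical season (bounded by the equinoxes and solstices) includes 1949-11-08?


Date: November 8
Astronomical Autumn (approx.; exact equinox/solstice day varies by year): September 22 to December 20
November 8 falls within the Autumn window

Autumn


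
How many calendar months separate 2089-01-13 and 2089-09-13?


From January 2089 to September 2089
0 years * 12 = 0 months, plus 8 months = 8

8 months


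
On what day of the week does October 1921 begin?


Target: October 1, 1921
Anchor: Jan 1, 1921. With p = 1921 - 1 = 1920: (p + p//4 - p//100 + p//400) mod 7 = (1920 + 480 - 19 + 4) mod 7 = 2385 mod 7 = 5 -> Saturday (Mon=0 ... Sun=6)
Days before October (Jan-Sep): 273 days
Weekday index = (5 + 273) mod 7 = 5

Saturday


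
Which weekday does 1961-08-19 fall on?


Date: August 19, 1961
Anchor: Jan 1, 1961. With p = 1961 - 1 = 1960: (p + p//4 - p//100 + p//400) mod 7 = (1960 + 490 - 19 + 4) mod 7 = 2435 mod 7 = 6 -> Sunday (Mon=0 ... Sun=6)
Days before August (Jan-Jul): 212; offset = 212 + 19 - 1 = 230
Weekday index = (6 + 230) mod 7 = 5

Day of the week: Saturday


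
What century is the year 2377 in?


Century = (year - 1) // 100 + 1
= (2377 - 1) // 100 + 1
= 2376 // 100 + 1
= 23 + 1

24th century


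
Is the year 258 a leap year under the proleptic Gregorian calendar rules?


Gregorian leap year rule: divisible by 4, but not by 100, unless also by 400.
258 is not divisible by 4 -> not a leap year

No


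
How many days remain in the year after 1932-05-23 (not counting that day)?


Day of year: 144 of 366
Remaining = 366 - 144

222 days


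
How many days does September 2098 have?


September 2098

30 days


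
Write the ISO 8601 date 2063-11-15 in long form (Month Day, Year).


ISO 2063-11-15 parses as year=2063, month=11, day=15
Month 11 -> November

November 15, 2063


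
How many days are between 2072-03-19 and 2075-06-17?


From 2072-03-19 to 2075-06-17
2072-03-19: days before March = 31 + 29 = 60 (2072 is a leap year); day of year = 60 + 19 = 79
2075-06-17: days before June = 31 + 28 + 31 + 30 + 31 = 151 (2075 is not a leap year); day of year = 151 + 17 = 168
Rest of 2072: 366 - 79 = 287
Full years 2073 (365), 2074 (365): 730
Total = 287 + 730 + 168 = 1185

1185 days


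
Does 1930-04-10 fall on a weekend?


Anchor: Jan 1, 1930. With p = 1930 - 1 = 1929: (p + p//4 - p//100 + p//400) mod 7 = (1929 + 482 - 19 + 4) mod 7 = 2396 mod 7 = 2 -> Wednesday (Mon=0 ... Sun=6)
Day of year: 100; offset = 99
Weekday index = (2 + 99) mod 7 = 3 -> Thursday
Weekend days: Saturday, Sunday

No


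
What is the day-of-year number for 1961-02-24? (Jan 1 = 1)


Date: February 24, 1961
Days in months 1 through 1: 31
Plus 24 days in February

Day of year: 55


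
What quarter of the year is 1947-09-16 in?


Month: September (month 9)
Q1: Jan-Mar, Q2: Apr-Jun, Q3: Jul-Sep, Q4: Oct-Dec

Q3


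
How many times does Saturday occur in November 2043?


November 2043 has 30 days
Anchor: Jan 1, 2043. With p = 2043 - 1 = 2042: (p + p//4 - p//100 + p//400) mod 7 = (2042 + 510 - 20 + 5) mod 7 = 2537 mod 7 = 3 -> Thursday (Mon=0 ... Sun=6)
Days before November (Jan-Oct): 304; November 1 index = (3 + 304) mod 7 = 6 -> Sunday
First Saturday is November 7
Saturdays: 7, 14, 21, 28

4 Saturdays


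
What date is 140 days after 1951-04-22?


Start: 1951-04-22, add 140 days
April 1951 has 30 days: 30 - 22 = 8 days to April 30 -> 132 left
May 1951 has 31 days -> 101 left
June 1951 has 30 days -> 71 left
July 1951 has 31 days -> 40 left
August 1951 has 31 days -> 9 left
September 1951: 9 <= 30 -> lands on September 9

Result: 1951-09-09


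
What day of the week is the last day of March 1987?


March 1987 has 31 days
Anchor: Jan 1, 1987. With p = 1987 - 1 = 1986: (p + p//4 - p//100 + p//400) mod 7 = (1986 + 496 - 19 + 4) mod 7 = 2467 mod 7 = 3 -> Thursday (Mon=0 ... Sun=6)
Days before March (Jan-Feb): 59; March 1 index = (3 + 59) mod 7 = 6 -> Sunday
Last day offset: 31 - 1 = 30 days
Weekday index = (6 + 30) mod 7 = 1

Tuesday, March 31


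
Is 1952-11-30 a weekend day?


Anchor: Jan 1, 1952. With p = 1952 - 1 = 1951: (p + p//4 - p//100 + p//400) mod 7 = (1951 + 487 - 19 + 4) mod 7 = 2423 mod 7 = 1 -> Tuesday (Mon=0 ... Sun=6)
Day of year: 335; offset = 334
Weekday index = (1 + 334) mod 7 = 6 -> Sunday
Weekend days: Saturday, Sunday

Yes


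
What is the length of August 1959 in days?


August 1959

31 days


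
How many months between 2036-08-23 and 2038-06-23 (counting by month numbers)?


From August 2036 to June 2038
2 years * 12 = 24 months, minus 2 months = 22

22 months


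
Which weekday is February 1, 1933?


Target: February 1, 1933
Anchor: Jan 1, 1933. With p = 1933 - 1 = 1932: (p + p//4 - p//100 + p//400) mod 7 = (1932 + 483 - 19 + 4) mod 7 = 2400 mod 7 = 6 -> Sunday (Mon=0 ... Sun=6)
Days before February (Jan): 31 days
Weekday index = (6 + 31) mod 7 = 2

Wednesday


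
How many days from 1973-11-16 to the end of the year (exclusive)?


Day of year: 320 of 365
Remaining = 365 - 320

45 days


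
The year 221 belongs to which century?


Century = (year - 1) // 100 + 1
= (221 - 1) // 100 + 1
= 220 // 100 + 1
= 2 + 1

3rd century


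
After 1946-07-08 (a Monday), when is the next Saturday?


Current: Monday
Target: Saturday
Days ahead: 5

Next Saturday: 1946-07-13


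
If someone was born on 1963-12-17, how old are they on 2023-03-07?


Birth: 1963-12-17
Reference: 2023-03-07
Year difference: 2023 - 1963 = 60
Birthday not yet reached in 2023, subtract 1

59 years old


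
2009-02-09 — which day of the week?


Date: February 9, 2009
Anchor: Jan 1, 2009. With p = 2009 - 1 = 2008: (p + p//4 - p//100 + p//400) mod 7 = (2008 + 502 - 20 + 5) mod 7 = 2495 mod 7 = 3 -> Thursday (Mon=0 ... Sun=6)
Days before February (Jan): 31; offset = 31 + 9 - 1 = 39
Weekday index = (3 + 39) mod 7 = 0

Day of the week: Monday


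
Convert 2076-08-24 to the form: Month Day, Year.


ISO 2076-08-24 parses as year=2076, month=08, day=24
Month 8 -> August

August 24, 2076


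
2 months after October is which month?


October is month 10
10 + 2 = 12

December


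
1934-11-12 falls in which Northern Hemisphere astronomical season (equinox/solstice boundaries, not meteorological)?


Date: November 12
Astronomical Autumn (approx.; exact equinox/solstice day varies by year): September 22 to December 20
November 12 falls within the Autumn window

Autumn


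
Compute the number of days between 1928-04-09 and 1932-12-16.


From 1928-04-09 to 1932-12-16
1928-04-09: days before April = 31 + 29 + 31 = 91 (1928 is a leap year); day of year = 91 + 9 = 100
1932-12-16: days before December = 31 + 29 + 31 + 30 + 31 + 30 + 31 + 31 + 30 + 31 + 30 = 335 (1932 is a leap year); day of year = 335 + 16 = 351
Rest of 1928: 366 - 100 = 266
Full years 1929 (365), 1930 (365), 1931 (365): 1095
Total = 266 + 1095 + 351 = 1712

1712 days


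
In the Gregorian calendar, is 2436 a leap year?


Gregorian leap year rule: divisible by 4, but not by 100, unless also by 400.
2436 is divisible by 4 but not 100 -> leap year

Yes


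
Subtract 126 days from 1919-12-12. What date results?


Start: 1919-12-12, subtract 126 days
Back 12 days from December 12 reaches November 30, 1919 -> 114 left
November 1919 has 30 days -> back to October 31, 1919 -> 84 left
October 1919 has 31 days -> back to September 30, 1919 -> 53 left
September 1919 has 30 days -> back to August 31, 1919 -> 23 left
August 1919: 31 - 23 = 8 -> lands on August 8

Result: 1919-08-08


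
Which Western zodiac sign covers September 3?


Date: September 3
Conventional tropical zodiac dates: Virgo from August 23 onward; Libra starts September 23
September 3 falls within the Virgo range

Virgo


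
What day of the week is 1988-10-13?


Date: October 13, 1988
Anchor: Jan 1, 1988. With p = 1988 - 1 = 1987: (p + p//4 - p//100 + p//400) mod 7 = (1987 + 496 - 19 + 4) mod 7 = 2468 mod 7 = 4 -> Friday (Mon=0 ... Sun=6)
Days before October (Jan-Sep): 274; offset = 274 + 13 - 1 = 286
Weekday index = (4 + 286) mod 7 = 3

Day of the week: Thursday


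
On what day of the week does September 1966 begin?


Target: September 1, 1966
Anchor: Jan 1, 1966. With p = 1966 - 1 = 1965: (p + p//4 - p//100 + p//400) mod 7 = (1965 + 491 - 19 + 4) mod 7 = 2441 mod 7 = 5 -> Saturday (Mon=0 ... Sun=6)
Days before September (Jan-Aug): 243 days
Weekday index = (5 + 243) mod 7 = 3

Thursday


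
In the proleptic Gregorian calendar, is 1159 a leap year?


Gregorian leap year rule: divisible by 4, but not by 100, unless also by 400.
1159 is not divisible by 4 -> not a leap year

No


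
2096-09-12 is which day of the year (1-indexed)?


Date: September 12, 2096
Days in months 1 through 8: 244
Plus 12 days in September

Day of year: 256


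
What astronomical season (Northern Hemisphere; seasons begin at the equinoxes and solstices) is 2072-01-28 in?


Date: January 28
Astronomical Winter (approx.; exact equinox/solstice day varies by year): December 21 to March 19
January 28 falls within the Winter window

Winter


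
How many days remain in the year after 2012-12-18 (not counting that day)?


Day of year: 353 of 366
Remaining = 366 - 353

13 days


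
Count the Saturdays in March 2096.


March 2096 has 31 days
Anchor: Jan 1, 2096. With p = 2096 - 1 = 2095: (p + p//4 - p//100 + p//400) mod 7 = (2095 + 523 - 20 + 5) mod 7 = 2603 mod 7 = 6 -> Sunday (Mon=0 ... Sun=6)
Days before March (Jan-Feb): 60; March 1 index = (6 + 60) mod 7 = 3 -> Thursday
First Saturday is March 3
Saturdays: 3, 10, 17, 24, 31

5 Saturdays


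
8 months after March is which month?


March is month 3
3 + 8 = 11

November


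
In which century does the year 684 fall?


Century = (year - 1) // 100 + 1
= (684 - 1) // 100 + 1
= 683 // 100 + 1
= 6 + 1

7th century


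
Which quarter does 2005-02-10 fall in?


Month: February (month 2)
Q1: Jan-Mar, Q2: Apr-Jun, Q3: Jul-Sep, Q4: Oct-Dec

Q1


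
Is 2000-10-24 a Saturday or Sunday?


Anchor: Jan 1, 2000. With p = 2000 - 1 = 1999: (p + p//4 - p//100 + p//400) mod 7 = (1999 + 499 - 19 + 4) mod 7 = 2483 mod 7 = 5 -> Saturday (Mon=0 ... Sun=6)
Day of year: 298; offset = 297
Weekday index = (5 + 297) mod 7 = 1 -> Tuesday
Weekend days: Saturday, Sunday

No


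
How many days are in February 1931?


February 1931 (leap year: no)

28 days


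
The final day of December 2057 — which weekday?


December 2057 has 31 days
Anchor: Jan 1, 2057. With p = 2057 - 1 = 2056: (p + p//4 - p//100 + p//400) mod 7 = (2056 + 514 - 20 + 5) mod 7 = 2555 mod 7 = 0 -> Monday (Mon=0 ... Sun=6)
Days before December (Jan-Nov): 334; December 1 index = (0 + 334) mod 7 = 5 -> Saturday
Last day offset: 31 - 1 = 30 days
Weekday index = (5 + 30) mod 7 = 0

Monday, December 31


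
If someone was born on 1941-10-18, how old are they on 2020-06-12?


Birth: 1941-10-18
Reference: 2020-06-12
Year difference: 2020 - 1941 = 79
Birthday not yet reached in 2020, subtract 1

78 years old


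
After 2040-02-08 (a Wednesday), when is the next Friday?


Current: Wednesday
Target: Friday
Days ahead: 2

Next Friday: 2040-02-10


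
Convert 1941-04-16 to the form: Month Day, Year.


ISO 1941-04-16 parses as year=1941, month=04, day=16
Month 4 -> April

April 16, 1941


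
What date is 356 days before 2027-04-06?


Start: 2027-04-06, subtract 356 days
Back 6 days from April 6 reaches March 31, 2027 -> 350 left
March 2027 has 31 days -> back to February 28, 2027 -> 319 left
February 2027 has 28 days -> back to January 31, 2027 -> 291 left
January 2027 has 31 days -> back to December 31, 2026 -> 260 left
December 2026 has 31 days -> back to November 30, 2026 -> 229 left
November 2026 has 30 days -> back to October 31, 2026 -> 199 left
October 2026 has 31 days -> back to September 30, 2026 -> 168 left
September 2026 has 30 days -> back to August 31, 2026 -> 138 left
August 2026 has 31 days -> back to July 31, 2026 -> 107 left
July 2026 has 31 days -> back to June 30, 2026 -> 76 left
June 2026 has 30 days -> back to May 31, 2026 -> 46 left
May 2026 has 31 days -> back to April 30, 2026 -> 15 left
April 2026: 30 - 15 = 15 -> lands on April 15

Result: 2026-04-15


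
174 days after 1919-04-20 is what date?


Start: 1919-04-20, add 174 days
April 1919 has 30 days: 30 - 20 = 10 days to April 30 -> 164 left
May 1919 has 31 days -> 133 left
June 1919 has 30 days -> 103 left
July 1919 has 31 days -> 72 left
August 1919 has 31 days -> 41 left
September 1919 has 30 days -> 11 left
October 1919: 11 <= 31 -> lands on October 11

Result: 1919-10-11


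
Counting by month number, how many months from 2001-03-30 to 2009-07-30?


From March 2001 to July 2009
8 years * 12 = 96 months, plus 4 months = 100

100 months


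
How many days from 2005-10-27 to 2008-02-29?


From 2005-10-27 to 2008-02-29
2005-10-27: days before October = 31 + 28 + 31 + 30 + 31 + 30 + 31 + 31 + 30 = 273 (2005 is not a leap year); day of year = 273 + 27 = 300
2008-02-29: days before February = 31; day of year = 31 + 29 = 60
Rest of 2005: 365 - 300 = 65
Full years 2006 (365), 2007 (365): 730
Total = 65 + 730 + 60 = 855

855 days


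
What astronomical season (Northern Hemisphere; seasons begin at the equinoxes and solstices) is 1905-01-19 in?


Date: January 19
Astronomical Winter (approx.; exact equinox/solstice day varies by year): December 21 to March 19
January 19 falls within the Winter window

Winter


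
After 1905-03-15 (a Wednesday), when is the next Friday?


Current: Wednesday
Target: Friday
Days ahead: 2

Next Friday: 1905-03-17


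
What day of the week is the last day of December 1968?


December 1968 has 31 days
Anchor: Jan 1, 1968. With p = 1968 - 1 = 1967: (p + p//4 - p//100 + p//400) mod 7 = (1967 + 491 - 19 + 4) mod 7 = 2443 mod 7 = 0 -> Monday (Mon=0 ... Sun=6)
Days before December (Jan-Nov): 335; December 1 index = (0 + 335) mod 7 = 6 -> Sunday
Last day offset: 31 - 1 = 30 days
Weekday index = (6 + 30) mod 7 = 1

Tuesday, December 31


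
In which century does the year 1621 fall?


Century = (year - 1) // 100 + 1
= (1621 - 1) // 100 + 1
= 1620 // 100 + 1
= 16 + 1

17th century


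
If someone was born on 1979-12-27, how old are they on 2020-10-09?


Birth: 1979-12-27
Reference: 2020-10-09
Year difference: 2020 - 1979 = 41
Birthday not yet reached in 2020, subtract 1

40 years old


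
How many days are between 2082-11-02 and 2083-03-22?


From 2082-11-02 to 2083-03-22
2082-11-02: days before November = 31 + 28 + 31 + 30 + 31 + 30 + 31 + 31 + 30 + 31 = 304 (2082 is not a leap year); day of year = 304 + 2 = 306
2083-03-22: days before March = 31 + 28 = 59 (2083 is not a leap year); day of year = 59 + 22 = 81
Rest of 2082: 365 - 306 = 59
Total = 59 + 81 = 140

140 days


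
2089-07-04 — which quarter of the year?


Month: July (month 7)
Q1: Jan-Mar, Q2: Apr-Jun, Q3: Jul-Sep, Q4: Oct-Dec

Q3


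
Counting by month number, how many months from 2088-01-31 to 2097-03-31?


From January 2088 to March 2097
9 years * 12 = 108 months, plus 2 months = 110

110 months


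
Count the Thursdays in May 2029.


May 2029 has 31 days
Anchor: Jan 1, 2029. With p = 2029 - 1 = 2028: (p + p//4 - p//100 + p//400) mod 7 = (2028 + 507 - 20 + 5) mod 7 = 2520 mod 7 = 0 -> Monday (Mon=0 ... Sun=6)
Days before May (Jan-Apr): 120; May 1 index = (0 + 120) mod 7 = 1 -> Tuesday
First Thursday is May 3
Thursdays: 3, 10, 17, 24, 31

5 Thursdays


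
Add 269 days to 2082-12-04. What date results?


Start: 2082-12-04, add 269 days
December 2082 has 31 days: 31 - 4 = 27 days to December 31 -> 242 left
January 2083 has 31 days -> 211 left
February 2083 has 28 days -> 183 left
March 2083 has 31 days -> 152 left
April 2083 has 30 days -> 122 left
May 2083 has 31 days -> 91 left
June 2083 has 30 days -> 61 left
July 2083 has 31 days -> 30 left
August 2083: 30 <= 31 -> lands on August 30

Result: 2083-08-30


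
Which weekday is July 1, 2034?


Target: July 1, 2034
Anchor: Jan 1, 2034. With p = 2034 - 1 = 2033: (p + p//4 - p//100 + p//400) mod 7 = (2033 + 508 - 20 + 5) mod 7 = 2526 mod 7 = 6 -> Sunday (Mon=0 ... Sun=6)
Days before July (Jan-Jun): 181 days
Weekday index = (6 + 181) mod 7 = 5

Saturday


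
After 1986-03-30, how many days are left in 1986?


Day of year: 89 of 365
Remaining = 365 - 89

276 days


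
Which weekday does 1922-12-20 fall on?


Date: December 20, 1922
Anchor: Jan 1, 1922. With p = 1922 - 1 = 1921: (p + p//4 - p//100 + p//400) mod 7 = (1921 + 480 - 19 + 4) mod 7 = 2386 mod 7 = 6 -> Sunday (Mon=0 ... Sun=6)
Days before December (Jan-Nov): 334; offset = 334 + 20 - 1 = 353
Weekday index = (6 + 353) mod 7 = 2

Day of the week: Wednesday


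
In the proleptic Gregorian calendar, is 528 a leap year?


Gregorian leap year rule: divisible by 4, but not by 100, unless also by 400.
528 is divisible by 4 but not 100 -> leap year

Yes


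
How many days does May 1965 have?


May 1965

31 days


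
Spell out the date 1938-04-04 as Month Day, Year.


ISO 1938-04-04 parses as year=1938, month=04, day=04
Month 4 -> April

April 4, 1938


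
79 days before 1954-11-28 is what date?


Start: 1954-11-28, subtract 79 days
Back 28 days from November 28 reaches October 31, 1954 -> 51 left
October 1954 has 31 days -> back to September 30, 1954 -> 20 left
September 1954: 30 - 20 = 10 -> lands on September 10

Result: 1954-09-10


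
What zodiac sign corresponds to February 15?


Date: February 15
Conventional tropical zodiac dates: Aquarius from January 20 onward; Pisces starts February 19
February 15 falls within the Aquarius range

Aquarius


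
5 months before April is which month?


April is month 4
4 - 5 = -1; wrap: -1 + 12 = 11

November


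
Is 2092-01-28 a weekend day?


Anchor: Jan 1, 2092. With p = 2092 - 1 = 2091: (p + p//4 - p//100 + p//400) mod 7 = (2091 + 522 - 20 + 5) mod 7 = 2598 mod 7 = 1 -> Tuesday (Mon=0 ... Sun=6)
Day of year: 28; offset = 27
Weekday index = (1 + 27) mod 7 = 0 -> Monday
Weekend days: Saturday, Sunday

No


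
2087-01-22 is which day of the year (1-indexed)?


Date: January 22, 2087
No months before January
Plus 22 days in January

Day of year: 22


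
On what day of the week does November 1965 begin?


Target: November 1, 1965
Anchor: Jan 1, 1965. With p = 1965 - 1 = 1964: (p + p//4 - p//100 + p//400) mod 7 = (1964 + 491 - 19 + 4) mod 7 = 2440 mod 7 = 4 -> Friday (Mon=0 ... Sun=6)
Days before November (Jan-Oct): 304 days
Weekday index = (4 + 304) mod 7 = 0

Monday


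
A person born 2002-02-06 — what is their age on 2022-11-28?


Birth: 2002-02-06
Reference: 2022-11-28
Year difference: 2022 - 2002 = 20

20 years old


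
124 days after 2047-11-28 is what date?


Start: 2047-11-28, add 124 days
November 2047 has 30 days: 30 - 28 = 2 days to November 30 -> 122 left
December 2047 has 31 days -> 91 left
January 2048 has 31 days -> 60 left
February 2048 has 29 days -> 31 left
March 2048: 31 <= 31 -> lands on March 31

Result: 2048-03-31


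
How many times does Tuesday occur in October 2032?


October 2032 has 31 days
Anchor: Jan 1, 2032. With p = 2032 - 1 = 2031: (p + p//4 - p//100 + p//400) mod 7 = (2031 + 507 - 20 + 5) mod 7 = 2523 mod 7 = 3 -> Thursday (Mon=0 ... Sun=6)
Days before October (Jan-Sep): 274; October 1 index = (3 + 274) mod 7 = 4 -> Friday
First Tuesday is October 5
Tuesdays: 5, 12, 19, 26

4 Tuesdays


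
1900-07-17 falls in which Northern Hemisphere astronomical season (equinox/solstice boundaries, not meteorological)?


Date: July 17
Astronomical Summer (approx.; exact equinox/solstice day varies by year): June 21 to September 21
July 17 falls within the Summer window

Summer


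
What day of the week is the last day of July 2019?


July 2019 has 31 days
Anchor: Jan 1, 2019. With p = 2019 - 1 = 2018: (p + p//4 - p//100 + p//400) mod 7 = (2018 + 504 - 20 + 5) mod 7 = 2507 mod 7 = 1 -> Tuesday (Mon=0 ... Sun=6)
Days before July (Jan-Jun): 181; July 1 index = (1 + 181) mod 7 = 0 -> Monday
Last day offset: 31 - 1 = 30 days
Weekday index = (0 + 30) mod 7 = 2

Wednesday, July 31


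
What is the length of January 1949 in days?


January 1949

31 days


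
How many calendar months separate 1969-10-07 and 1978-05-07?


From October 1969 to May 1978
9 years * 12 = 108 months, minus 5 months = 103

103 months


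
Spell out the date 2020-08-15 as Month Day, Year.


ISO 2020-08-15 parses as year=2020, month=08, day=15
Month 8 -> August

August 15, 2020


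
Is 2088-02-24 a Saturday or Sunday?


Anchor: Jan 1, 2088. With p = 2088 - 1 = 2087: (p + p//4 - p//100 + p//400) mod 7 = (2087 + 521 - 20 + 5) mod 7 = 2593 mod 7 = 3 -> Thursday (Mon=0 ... Sun=6)
Day of year: 55; offset = 54
Weekday index = (3 + 54) mod 7 = 1 -> Tuesday
Weekend days: Saturday, Sunday

No


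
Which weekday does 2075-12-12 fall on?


Date: December 12, 2075
Anchor: Jan 1, 2075. With p = 2075 - 1 = 2074: (p + p//4 - p//100 + p//400) mod 7 = (2074 + 518 - 20 + 5) mod 7 = 2577 mod 7 = 1 -> Tuesday (Mon=0 ... Sun=6)
Days before December (Jan-Nov): 334; offset = 334 + 12 - 1 = 345
Weekday index = (1 + 345) mod 7 = 3

Day of the week: Thursday


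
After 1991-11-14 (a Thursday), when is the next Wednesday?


Current: Thursday
Target: Wednesday
Days ahead: 6

Next Wednesday: 1991-11-20


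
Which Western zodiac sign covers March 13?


Date: March 13
Conventional tropical zodiac dates: Pisces from February 19 onward; Aries starts March 21
March 13 falls within the Pisces range

Pisces


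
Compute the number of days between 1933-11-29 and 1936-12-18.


From 1933-11-29 to 1936-12-18
1933-11-29: days before November = 31 + 28 + 31 + 30 + 31 + 30 + 31 + 31 + 30 + 31 = 304 (1933 is not a leap year); day of year = 304 + 29 = 333
1936-12-18: days before December = 31 + 29 + 31 + 30 + 31 + 30 + 31 + 31 + 30 + 31 + 30 = 335 (1936 is a leap year); day of year = 335 + 18 = 353
Rest of 1933: 365 - 333 = 32
Full years 1934 (365), 1935 (365): 730
Total = 32 + 730 + 353 = 1115

1115 days


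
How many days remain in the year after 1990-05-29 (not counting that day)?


Day of year: 149 of 365
Remaining = 365 - 149

216 days


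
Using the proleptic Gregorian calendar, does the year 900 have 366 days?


Gregorian leap year rule: divisible by 4, but not by 100, unless also by 400.
900 is divisible by 100 but not 400 -> not a leap year

No


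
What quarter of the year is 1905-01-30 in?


Month: January (month 1)
Q1: Jan-Mar, Q2: Apr-Jun, Q3: Jul-Sep, Q4: Oct-Dec

Q1


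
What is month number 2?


Month 2 of 12

February


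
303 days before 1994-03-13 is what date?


Start: 1994-03-13, subtract 303 days
Back 13 days from March 13 reaches February 28, 1994 -> 290 left
February 1994 has 28 days -> back to January 31, 1994 -> 262 left
January 1994 has 31 days -> back to December 31, 1993 -> 231 left
December 1993 has 31 days -> back to November 30, 1993 -> 200 left
November 1993 has 30 days -> back to October 31, 1993 -> 170 left
October 1993 has 31 days -> back to September 30, 1993 -> 139 left
September 1993 has 30 days -> back to August 31, 1993 -> 109 left
August 1993 has 31 days -> back to July 31, 1993 -> 78 left
July 1993 has 31 days -> back to June 30, 1993 -> 47 left
June 1993 has 30 days -> back to May 31, 1993 -> 17 left
May 1993: 31 - 17 = 14 -> lands on May 14

Result: 1993-05-14


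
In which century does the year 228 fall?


Century = (year - 1) // 100 + 1
= (228 - 1) // 100 + 1
= 227 // 100 + 1
= 2 + 1

3rd century


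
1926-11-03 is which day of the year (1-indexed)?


Date: November 3, 1926
Days in months 1 through 10: 304
Plus 3 days in November

Day of year: 307


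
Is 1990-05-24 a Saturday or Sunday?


Anchor: Jan 1, 1990. With p = 1990 - 1 = 1989: (p + p//4 - p//100 + p//400) mod 7 = (1989 + 497 - 19 + 4) mod 7 = 2471 mod 7 = 0 -> Monday (Mon=0 ... Sun=6)
Day of year: 144; offset = 143
Weekday index = (0 + 143) mod 7 = 3 -> Thursday
Weekend days: Saturday, Sunday

No


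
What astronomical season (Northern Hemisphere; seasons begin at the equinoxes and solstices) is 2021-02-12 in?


Date: February 12
Astronomical Winter (approx.; exact equinox/solstice day varies by year): December 21 to March 19
February 12 falls within the Winter window

Winter


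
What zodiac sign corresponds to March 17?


Date: March 17
Conventional tropical zodiac dates: Pisces from February 19 onward; Aries starts March 21
March 17 falls within the Pisces range

Pisces


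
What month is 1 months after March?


March is month 3
3 + 1 = 4

April


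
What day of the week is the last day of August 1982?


August 1982 has 31 days
Anchor: Jan 1, 1982. With p = 1982 - 1 = 1981: (p + p//4 - p//100 + p//400) mod 7 = (1981 + 495 - 19 + 4) mod 7 = 2461 mod 7 = 4 -> Friday (Mon=0 ... Sun=6)
Days before August (Jan-Jul): 212; August 1 index = (4 + 212) mod 7 = 6 -> Sunday
Last day offset: 31 - 1 = 30 days
Weekday index = (6 + 30) mod 7 = 1

Tuesday, August 31


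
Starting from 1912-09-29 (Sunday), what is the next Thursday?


Current: Sunday
Target: Thursday
Days ahead: 4

Next Thursday: 1912-10-03


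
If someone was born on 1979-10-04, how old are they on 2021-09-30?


Birth: 1979-10-04
Reference: 2021-09-30
Year difference: 2021 - 1979 = 42
Birthday not yet reached in 2021, subtract 1

41 years old
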